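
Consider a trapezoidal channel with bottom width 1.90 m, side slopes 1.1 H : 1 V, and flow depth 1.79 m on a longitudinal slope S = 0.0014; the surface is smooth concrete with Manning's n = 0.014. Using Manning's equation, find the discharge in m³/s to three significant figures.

18.0 m³/s

A = (b + z·y)·y = (1.90 + 1.1×1.79)×1.79 = 6.926 m²
P = b + 2y√(1+z²) = 1.90 + 2×1.79×√(1+1.1²) = 7.222 m
R = A/P = 6.926/7.222 = 0.9589 m
Q = (1/n)·A·R^(2/3)·S^(1/2) = (1/0.014) × 6.926 × 0.9589^(2/3) × 0.0014^(1/2) = 18.00 m³/s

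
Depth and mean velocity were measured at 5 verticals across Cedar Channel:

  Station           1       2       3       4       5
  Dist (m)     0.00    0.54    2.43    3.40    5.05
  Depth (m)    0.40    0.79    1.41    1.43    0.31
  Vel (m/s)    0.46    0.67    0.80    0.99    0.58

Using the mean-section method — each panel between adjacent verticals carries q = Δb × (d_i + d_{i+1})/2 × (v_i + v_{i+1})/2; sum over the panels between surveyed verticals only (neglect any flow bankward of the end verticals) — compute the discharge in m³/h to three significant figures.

Panel 1-2: Δb = 0.54 m, d̄ = (0.40+0.79)/2 = 0.595, v̄ = (0.46+0.67)/2 = 0.565 → q = 0.54×0.595×0.565 = 0.1815 m³/s
Panel 2-3: Δb = 1.89 m, d̄ = (0.79+1.41)/2 = 1.1, v̄ = (0.67+0.80)/2 = 0.735 → q = 1.89×1.1×0.735 = 1.528 m³/s
Panel 3-4: Δb = 0.97 m, d̄ = (1.41+1.43)/2 = 1.42, v̄ = (0.80+0.99)/2 = 0.895 → q = 0.97×1.42×0.895 = 1.233 m³/s
Panel 4-5: Δb = 1.65 m, d̄ = (1.43+0.31)/2 = 0.87, v̄ = (0.99+0.58)/2 = 0.785 → q = 1.65×0.87×0.785 = 1.127 m³/s
Q = Σ q = 4.069 m³/s
= 4.069 × 3600 = 14650 m³/h

14600 m³/h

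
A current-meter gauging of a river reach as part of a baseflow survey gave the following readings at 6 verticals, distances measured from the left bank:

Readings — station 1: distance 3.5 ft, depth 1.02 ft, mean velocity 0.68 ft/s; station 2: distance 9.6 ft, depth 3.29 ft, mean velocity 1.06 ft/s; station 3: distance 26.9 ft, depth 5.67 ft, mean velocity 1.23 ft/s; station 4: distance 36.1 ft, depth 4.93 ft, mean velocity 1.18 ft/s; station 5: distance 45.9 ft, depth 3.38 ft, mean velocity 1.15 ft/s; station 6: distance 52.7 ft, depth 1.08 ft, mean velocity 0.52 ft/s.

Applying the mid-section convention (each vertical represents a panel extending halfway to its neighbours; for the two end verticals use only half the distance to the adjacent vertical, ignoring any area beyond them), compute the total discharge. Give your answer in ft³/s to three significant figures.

w_1 = (9.6 − 3.5)/2 = 3.05 ft; q_1 = 0.68 × 1.02 × 3.05 = 2.115 ft³/s
w_2 = (26.9 − 3.5)/2 = 11.7 ft; q_2 = 1.06 × 3.29 × 11.7 = 40.80 ft³/s
w_3 = (36.1 − 9.6)/2 = 13.25 ft; q_3 = 1.23 × 5.67 × 13.25 = 92.41 ft³/s
w_4 = (45.9 − 26.9)/2 = 9.5 ft; q_4 = 1.18 × 4.93 × 9.5 = 55.27 ft³/s
w_5 = (52.7 − 36.1)/2 = 8.3 ft; q_5 = 1.15 × 3.38 × 8.3 = 32.26 ft³/s
w_6 = (52.7 − 45.9)/2 = 3.4 ft; q_6 = 0.52 × 1.08 × 3.4 = 1.909 ft³/s
Q = Σ qᵢ = 224.8 ft³/s

225 ft³/s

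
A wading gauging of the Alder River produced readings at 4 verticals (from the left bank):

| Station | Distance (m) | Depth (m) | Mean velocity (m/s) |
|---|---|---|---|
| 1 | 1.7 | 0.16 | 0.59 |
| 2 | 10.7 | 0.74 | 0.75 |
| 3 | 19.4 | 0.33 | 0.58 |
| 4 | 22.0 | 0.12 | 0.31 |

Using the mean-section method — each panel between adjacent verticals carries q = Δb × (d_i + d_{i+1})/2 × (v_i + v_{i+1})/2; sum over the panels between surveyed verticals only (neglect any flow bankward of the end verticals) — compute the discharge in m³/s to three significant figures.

Panel 1-2: Δb = 9 m, d̄ = (0.16+0.74)/2 = 0.45, v̄ = (0.59+0.75)/2 = 0.67 → q = 9×0.45×0.67 = 2.714 m³/s
Panel 2-3: Δb = 8.7 m, d̄ = (0.74+0.33)/2 = 0.535, v̄ = (0.75+0.58)/2 = 0.665 → q = 8.7×0.535×0.665 = 3.095 m³/s
Panel 3-4: Δb = 2.6 m, d̄ = (0.33+0.12)/2 = 0.225, v̄ = (0.58+0.31)/2 = 0.445 → q = 2.6×0.225×0.445 = 0.2603 m³/s
Q = Σ q = 6.069 m³/s

6.07 m³/s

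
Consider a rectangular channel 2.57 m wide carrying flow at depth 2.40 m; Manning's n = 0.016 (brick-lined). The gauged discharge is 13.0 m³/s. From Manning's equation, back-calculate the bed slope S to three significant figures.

A = b·y = 2.57 × 2.40 = 6.168 m²
P = b + 2y = 2.57 + 2×2.40 = 7.370 m
R = A/P = 6.168/7.370 = 0.8369 m
S = (Q·n / (1·A·R^(2/3)))² = (13.0×0.016 / (1×6.168×0.8881))² = 0.001442

0.00144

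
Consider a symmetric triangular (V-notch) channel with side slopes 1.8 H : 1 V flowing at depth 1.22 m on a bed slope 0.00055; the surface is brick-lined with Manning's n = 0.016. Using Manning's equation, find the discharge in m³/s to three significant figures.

A = z·y² = 1.8×1.22² = 2.679 m²
P = 2y√(1+z²) = 2×1.22×√(1+1.8²) = 5.024 m
R = A/P = 2.679/5.024 = 0.5332 m
Q = (1/n)·A·R^(2/3)·S^(1/2) = (1/0.016) × 2.679 × 0.5332^(2/3) × 0.00055^(1/2) = 2.582 m³/s

2.58 m³/s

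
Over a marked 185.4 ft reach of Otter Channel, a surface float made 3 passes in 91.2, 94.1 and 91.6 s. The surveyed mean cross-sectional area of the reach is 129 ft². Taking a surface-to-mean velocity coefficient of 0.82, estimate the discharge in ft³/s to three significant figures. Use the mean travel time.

212 ft³/s

t̄ = (91.2 + 94.1 + 91.6) / 3 = 92.3 s
v_surface = L / t̄ = 185.4 / 92.3 = 2.009 ft/s
v_mean = 0.82 × 2.009 = 1.647 ft/s
Q = A × v_mean = 129 × 1.647 = 212.5 ft³/s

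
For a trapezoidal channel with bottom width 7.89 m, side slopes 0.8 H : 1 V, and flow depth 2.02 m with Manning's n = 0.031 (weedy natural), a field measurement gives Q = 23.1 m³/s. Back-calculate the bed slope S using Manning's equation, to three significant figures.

A = (b + z·y)·y = (7.89 + 0.8×2.02)×2.02 = 19.20 m²
P = b + 2y√(1+z²) = 7.89 + 2×2.02×√(1+0.8²) = 13.06 m
R = A/P = 19.20/13.06 = 1.470 m
S = (Q·n / (1·A·R^(2/3)))² = (23.1×0.031 / (1×19.20×1.293))² = 0.0008322

0.000832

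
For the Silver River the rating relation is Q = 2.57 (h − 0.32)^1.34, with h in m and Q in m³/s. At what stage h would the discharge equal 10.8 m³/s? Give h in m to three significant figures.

3.24 m

h − h₀ = (Q/C)^(1/b) = (10.8/2.57)^(1/1.34) = 2.919 m
h = 0.32 + 2.919 = 3.239 m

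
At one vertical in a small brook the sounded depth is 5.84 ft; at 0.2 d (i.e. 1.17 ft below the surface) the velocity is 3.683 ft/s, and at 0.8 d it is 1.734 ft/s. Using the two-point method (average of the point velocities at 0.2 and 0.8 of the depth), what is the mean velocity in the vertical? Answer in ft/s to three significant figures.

v̄ = (3.683 + 1.734) / 2 = 2.709 ft/s

2.71 ft/s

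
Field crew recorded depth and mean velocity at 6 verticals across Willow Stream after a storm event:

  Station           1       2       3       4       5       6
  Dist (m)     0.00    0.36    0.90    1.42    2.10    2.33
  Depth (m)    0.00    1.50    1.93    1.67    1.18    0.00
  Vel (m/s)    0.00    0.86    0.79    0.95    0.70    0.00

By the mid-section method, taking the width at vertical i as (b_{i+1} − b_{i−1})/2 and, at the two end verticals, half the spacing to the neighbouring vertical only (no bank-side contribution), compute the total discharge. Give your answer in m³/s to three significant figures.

w_2 = (0.90 − 0.00)/2 = 0.45 m; q_2 = 0.86 × 1.50 × 0.45 = 0.5805 m³/s
w_3 = (1.42 − 0.36)/2 = 0.53 m; q_3 = 0.79 × 1.93 × 0.53 = 0.8081 m³/s
w_4 = (2.10 − 0.90)/2 = 0.6 m; q_4 = 0.95 × 1.67 × 0.6 = 0.9519 m³/s
w_5 = (2.33 − 1.42)/2 = 0.455 m; q_5 = 0.70 × 1.18 × 0.455 = 0.3758 m³/s
Stations 1, 6 contribute zero (depth or velocity is 0).
Q = Σ qᵢ = 2.716 m³/s

2.72 m³/s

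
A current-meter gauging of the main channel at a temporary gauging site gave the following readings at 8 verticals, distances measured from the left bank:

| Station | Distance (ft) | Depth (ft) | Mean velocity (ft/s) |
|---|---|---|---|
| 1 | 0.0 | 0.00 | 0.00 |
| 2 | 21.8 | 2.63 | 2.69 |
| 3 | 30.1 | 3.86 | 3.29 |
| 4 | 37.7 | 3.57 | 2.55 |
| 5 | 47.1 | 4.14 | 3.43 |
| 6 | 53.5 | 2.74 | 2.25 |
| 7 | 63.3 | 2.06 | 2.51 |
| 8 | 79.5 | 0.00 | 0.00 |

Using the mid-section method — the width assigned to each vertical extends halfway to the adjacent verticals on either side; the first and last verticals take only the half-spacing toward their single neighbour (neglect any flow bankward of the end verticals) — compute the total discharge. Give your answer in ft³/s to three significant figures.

w_2 = (30.1 − 0.0)/2 = 15.05 ft; q_2 = 2.69 × 2.63 × 15.05 = 106.5 ft³/s
w_3 = (37.7 − 21.8)/2 = 7.95 ft; q_3 = 3.29 × 3.86 × 7.95 = 101.0 ft³/s
w_4 = (47.1 − 30.1)/2 = 8.5 ft; q_4 = 2.55 × 3.57 × 8.5 = 77.38 ft³/s
w_5 = (53.5 − 37.7)/2 = 7.9 ft; q_5 = 3.43 × 4.14 × 7.9 = 112.2 ft³/s
w_6 = (63.3 − 47.1)/2 = 8.1 ft; q_6 = 2.25 × 2.74 × 8.1 = 49.94 ft³/s
w_7 = (79.5 − 53.5)/2 = 13 ft; q_7 = 2.51 × 2.06 × 13 = 67.22 ft³/s
Stations 1, 8 contribute zero (depth or velocity is 0).
Q = Σ qᵢ = 514.2 ft³/s

514 ft³/s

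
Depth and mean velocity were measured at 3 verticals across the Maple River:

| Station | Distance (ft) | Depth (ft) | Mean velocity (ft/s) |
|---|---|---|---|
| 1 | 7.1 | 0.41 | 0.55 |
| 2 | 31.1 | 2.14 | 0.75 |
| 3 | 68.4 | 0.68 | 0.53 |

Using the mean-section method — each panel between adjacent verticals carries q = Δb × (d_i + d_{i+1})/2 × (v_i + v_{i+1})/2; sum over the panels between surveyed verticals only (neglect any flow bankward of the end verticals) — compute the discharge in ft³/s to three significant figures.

53.5 ft³/s

Panel 1-2: Δb = 24 ft, d̄ = (0.41+2.14)/2 = 1.275, v̄ = (0.55+0.75)/2 = 0.65 → q = 24×1.275×0.65 = 19.89 ft³/s
Panel 2-3: Δb = 37.3 ft, d̄ = (2.14+0.68)/2 = 1.41, v̄ = (0.75+0.53)/2 = 0.64 → q = 37.3×1.41×0.64 = 33.66 ft³/s
Q = Σ q = 53.55 ft³/s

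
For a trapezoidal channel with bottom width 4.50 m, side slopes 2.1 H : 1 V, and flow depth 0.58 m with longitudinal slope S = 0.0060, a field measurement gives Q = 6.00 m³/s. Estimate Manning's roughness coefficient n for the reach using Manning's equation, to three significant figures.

0.0255

A = (b + z·y)·y = (4.50 + 2.1×0.58)×0.58 = 3.316 m²
P = b + 2y√(1+z²) = 4.50 + 2×0.58×√(1+2.1²) = 7.198 m
R = A/P = 3.316/7.198 = 0.4607 m
n = (1/Q)·A·R^(2/3)·S^(1/2) = (1/6.00) × 3.316 × 0.5965 × 0.07746 = 0.02554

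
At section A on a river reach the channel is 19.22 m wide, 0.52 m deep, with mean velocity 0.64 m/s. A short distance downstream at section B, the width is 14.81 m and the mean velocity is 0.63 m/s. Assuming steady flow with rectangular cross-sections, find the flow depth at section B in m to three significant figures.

Q = A₁V₁ = (19.22×0.52) × 0.64 = 6.396 m³/s
d₂ = Q/(b₂ V₂) = 6.396/(14.81×0.63) = 0.6856 m

0.686 m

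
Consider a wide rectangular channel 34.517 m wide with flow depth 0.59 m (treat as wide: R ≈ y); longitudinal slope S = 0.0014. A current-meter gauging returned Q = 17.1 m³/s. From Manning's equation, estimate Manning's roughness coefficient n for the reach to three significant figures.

0.0313

A = b·y = 34.517 × 0.59 = 20.37 m²
Wide channel: R ≈ y = 0.59 m
n = (1/Q)·A·R^(2/3)·S^(1/2) = (1/17.1) × 20.37 × 0.7035 × 0.03742 = 0.03135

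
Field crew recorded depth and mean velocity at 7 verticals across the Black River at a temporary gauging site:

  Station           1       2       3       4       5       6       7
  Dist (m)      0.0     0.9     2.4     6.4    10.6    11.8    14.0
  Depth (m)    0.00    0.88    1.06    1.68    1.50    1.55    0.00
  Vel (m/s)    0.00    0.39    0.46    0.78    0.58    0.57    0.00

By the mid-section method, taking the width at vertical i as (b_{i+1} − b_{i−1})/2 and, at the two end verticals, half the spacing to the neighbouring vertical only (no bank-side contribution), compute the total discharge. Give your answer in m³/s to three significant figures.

w_2 = (2.4 − 0.0)/2 = 1.2 m; q_2 = 0.39 × 0.88 × 1.2 = 0.4118 m³/s
w_3 = (6.4 − 0.9)/2 = 2.75 m; q_3 = 0.46 × 1.06 × 2.75 = 1.341 m³/s
w_4 = (10.6 − 2.4)/2 = 4.1 m; q_4 = 0.78 × 1.68 × 4.1 = 5.373 m³/s
w_5 = (11.8 − 6.4)/2 = 2.7 m; q_5 = 0.58 × 1.50 × 2.7 = 2.349 m³/s
w_6 = (14.0 − 10.6)/2 = 1.7 m; q_6 = 0.57 × 1.55 × 1.7 = 1.502 m³/s
Stations 1, 7 contribute zero (depth or velocity is 0).
Q = Σ qᵢ = 10.98 m³/s

11.0 m³/s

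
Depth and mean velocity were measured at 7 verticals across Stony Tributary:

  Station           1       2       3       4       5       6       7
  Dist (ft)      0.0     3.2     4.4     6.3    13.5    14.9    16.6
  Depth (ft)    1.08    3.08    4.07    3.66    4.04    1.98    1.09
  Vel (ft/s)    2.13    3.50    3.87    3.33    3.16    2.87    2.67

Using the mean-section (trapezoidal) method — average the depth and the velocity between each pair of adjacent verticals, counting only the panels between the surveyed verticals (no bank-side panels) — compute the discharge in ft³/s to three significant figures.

Panel 1-2: Δb = 3.2 ft, d̄ = (1.08+3.08)/2 = 2.08, v̄ = (2.13+3.50)/2 = 2.815 → q = 3.2×2.08×2.815 = 18.74 ft³/s
Panel 2-3: Δb = 1.2 ft, d̄ = (3.08+4.07)/2 = 3.575, v̄ = (3.50+3.87)/2 = 3.685 → q = 1.2×3.575×3.685 = 15.81 ft³/s
Panel 3-4: Δb = 1.9 ft, d̄ = (4.07+3.66)/2 = 3.865, v̄ = (3.87+3.33)/2 = 3.6 → q = 1.9×3.865×3.6 = 26.44 ft³/s
Panel 4-5: Δb = 7.2 ft, d̄ = (3.66+4.04)/2 = 3.85, v̄ = (3.33+3.16)/2 = 3.245 → q = 7.2×3.85×3.245 = 89.95 ft³/s
Panel 5-6: Δb = 1.4 ft, d̄ = (4.04+1.98)/2 = 3.01, v̄ = (3.16+2.87)/2 = 3.015 → q = 1.4×3.01×3.015 = 12.71 ft³/s
Panel 6-7: Δb = 1.7 ft, d̄ = (1.98+1.09)/2 = 1.535, v̄ = (2.87+2.67)/2 = 2.77 → q = 1.7×1.535×2.77 = 7.228 ft³/s
Q = Σ q = 170.9 ft³/s

171 ft³/s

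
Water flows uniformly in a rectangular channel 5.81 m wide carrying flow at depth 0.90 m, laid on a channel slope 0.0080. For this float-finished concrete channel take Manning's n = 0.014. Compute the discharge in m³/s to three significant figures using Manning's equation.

26.0 m³/s

A = b·y = 5.81 × 0.90 = 5.229 m²
P = b + 2y = 5.81 + 2×0.90 = 7.610 m
R = A/P = 5.229/7.610 = 0.6871 m
Q = (1/n)·A·R^(2/3)·S^(1/2) = (1/0.014) × 5.229 × 0.6871^(2/3) × 0.0080^(1/2) = 26.01 m³/s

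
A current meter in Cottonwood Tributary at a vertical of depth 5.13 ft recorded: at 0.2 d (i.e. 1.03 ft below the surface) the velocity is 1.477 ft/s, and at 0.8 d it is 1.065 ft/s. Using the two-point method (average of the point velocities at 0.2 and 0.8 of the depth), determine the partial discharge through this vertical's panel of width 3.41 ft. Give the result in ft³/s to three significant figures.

v̄ = (1.477 + 1.065) / 2 = 1.271 ft/s
q = v̄ × d × w = 1.271 × 5.13 × 3.41 = 22.23 ft³/s

22.2 ft³/s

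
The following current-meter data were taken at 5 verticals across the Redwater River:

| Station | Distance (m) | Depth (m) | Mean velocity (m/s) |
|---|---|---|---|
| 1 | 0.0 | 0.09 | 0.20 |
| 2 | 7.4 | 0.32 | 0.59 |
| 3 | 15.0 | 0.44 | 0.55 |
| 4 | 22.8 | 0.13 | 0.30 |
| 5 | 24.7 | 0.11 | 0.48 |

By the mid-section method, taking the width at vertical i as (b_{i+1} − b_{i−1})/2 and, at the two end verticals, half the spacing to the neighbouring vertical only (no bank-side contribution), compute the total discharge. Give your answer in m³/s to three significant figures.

w_1 = (7.4 − 0.0)/2 = 3.7 m; q_1 = 0.20 × 0.09 × 3.7 = 0.06660 m³/s
w_2 = (15.0 − 0.0)/2 = 7.5 m; q_2 = 0.59 × 0.32 × 7.5 = 1.416 m³/s
w_3 = (22.8 − 7.4)/2 = 7.7 m; q_3 = 0.55 × 0.44 × 7.7 = 1.863 m³/s
w_4 = (24.7 − 15.0)/2 = 4.85 m; q_4 = 0.30 × 0.13 × 4.85 = 0.1892 m³/s
w_5 = (24.7 − 22.8)/2 = 0.95 m; q_5 = 0.48 × 0.11 × 0.95 = 0.05016 m³/s
Q = Σ qᵢ = 3.585 m³/s

3.59 m³/s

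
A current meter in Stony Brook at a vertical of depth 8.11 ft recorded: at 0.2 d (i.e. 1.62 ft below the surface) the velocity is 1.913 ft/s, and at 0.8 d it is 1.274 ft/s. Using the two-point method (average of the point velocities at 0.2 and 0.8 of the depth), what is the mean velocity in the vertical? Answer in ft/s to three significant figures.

1.59 ft/s

v̄ = (1.913 + 1.274) / 2 = 1.594 ft/s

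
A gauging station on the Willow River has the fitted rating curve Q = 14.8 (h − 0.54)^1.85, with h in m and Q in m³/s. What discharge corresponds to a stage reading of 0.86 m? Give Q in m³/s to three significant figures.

1.80 m³/s

Q = 14.8 × (0.86 − 0.54)^1.85 = 14.8 × 0.32^1.85 = 1.798 m³/s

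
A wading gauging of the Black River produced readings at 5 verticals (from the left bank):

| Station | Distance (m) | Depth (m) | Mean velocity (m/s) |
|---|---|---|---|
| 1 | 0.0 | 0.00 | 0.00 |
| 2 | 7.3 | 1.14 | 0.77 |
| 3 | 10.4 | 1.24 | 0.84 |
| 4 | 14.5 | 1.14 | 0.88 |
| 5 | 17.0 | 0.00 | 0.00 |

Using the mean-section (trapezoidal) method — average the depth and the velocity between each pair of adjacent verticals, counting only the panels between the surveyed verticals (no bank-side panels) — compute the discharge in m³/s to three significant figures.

Panel 1-2: Δb = 7.3 m, d̄ = (0.00+1.14)/2 = 0.57, v̄ = (0.00+0.77)/2 = 0.385 → q = 7.3×0.57×0.385 = 1.602 m³/s
Panel 2-3: Δb = 3.1 m, d̄ = (1.14+1.24)/2 = 1.19, v̄ = (0.77+0.84)/2 = 0.805 → q = 3.1×1.19×0.805 = 2.970 m³/s
Panel 3-4: Δb = 4.1 m, d̄ = (1.24+1.14)/2 = 1.19, v̄ = (0.84+0.88)/2 = 0.86 → q = 4.1×1.19×0.86 = 4.196 m³/s
Panel 4-5: Δb = 2.5 m, d̄ = (1.14+0.00)/2 = 0.57, v̄ = (0.88+0.00)/2 = 0.44 → q = 2.5×0.57×0.44 = 0.6270 m³/s
Q = Σ q = 9.395 m³/s

9.39 m³/s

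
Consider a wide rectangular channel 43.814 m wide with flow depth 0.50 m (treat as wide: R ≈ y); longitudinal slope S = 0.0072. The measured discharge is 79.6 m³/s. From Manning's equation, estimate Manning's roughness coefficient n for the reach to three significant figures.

0.0147

A = b·y = 43.814 × 0.50 = 21.91 m²
Wide channel: R ≈ y = 0.50 m
n = (1/Q)·A·R^(2/3)·S^(1/2) = (1/79.6) × 21.91 × 0.6300 × 0.08485 = 0.01471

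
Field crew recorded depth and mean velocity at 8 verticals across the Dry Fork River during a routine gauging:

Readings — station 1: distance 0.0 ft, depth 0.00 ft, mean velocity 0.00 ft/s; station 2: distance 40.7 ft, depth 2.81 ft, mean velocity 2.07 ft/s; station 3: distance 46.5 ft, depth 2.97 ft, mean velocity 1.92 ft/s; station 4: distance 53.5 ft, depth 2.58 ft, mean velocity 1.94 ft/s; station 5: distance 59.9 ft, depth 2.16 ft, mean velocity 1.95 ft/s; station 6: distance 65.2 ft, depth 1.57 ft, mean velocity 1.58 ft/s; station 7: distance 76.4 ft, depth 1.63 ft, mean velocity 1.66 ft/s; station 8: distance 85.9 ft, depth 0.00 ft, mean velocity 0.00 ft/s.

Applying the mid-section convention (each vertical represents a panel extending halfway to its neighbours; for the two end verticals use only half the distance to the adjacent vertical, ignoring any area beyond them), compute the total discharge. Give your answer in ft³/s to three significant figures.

w_2 = (46.5 − 0.0)/2 = 23.25 ft; q_2 = 2.07 × 2.81 × 23.25 = 135.2 ft³/s
w_3 = (53.5 − 40.7)/2 = 6.4 ft; q_3 = 1.92 × 2.97 × 6.4 = 36.50 ft³/s
w_4 = (59.9 − 46.5)/2 = 6.7 ft; q_4 = 1.94 × 2.58 × 6.7 = 33.53 ft³/s
w_5 = (65.2 − 53.5)/2 = 5.85 ft; q_5 = 1.95 × 2.16 × 5.85 = 24.64 ft³/s
w_6 = (76.4 − 59.9)/2 = 8.25 ft; q_6 = 1.58 × 1.57 × 8.25 = 20.46 ft³/s
w_7 = (85.9 − 65.2)/2 = 10.35 ft; q_7 = 1.66 × 1.63 × 10.35 = 28.01 ft³/s
Stations 1, 8 contribute zero (depth or velocity is 0).
Q = Σ qᵢ = 278.4 ft³/s

278 ft³/s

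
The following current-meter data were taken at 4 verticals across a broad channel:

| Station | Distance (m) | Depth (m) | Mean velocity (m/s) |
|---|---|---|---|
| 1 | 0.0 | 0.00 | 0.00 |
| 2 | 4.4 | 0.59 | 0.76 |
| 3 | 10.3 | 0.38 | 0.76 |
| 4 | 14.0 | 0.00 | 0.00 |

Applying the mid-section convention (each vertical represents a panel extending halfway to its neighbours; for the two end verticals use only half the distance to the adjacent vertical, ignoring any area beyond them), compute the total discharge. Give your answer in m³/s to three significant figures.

w_2 = (10.3 − 0.0)/2 = 5.15 m; q_2 = 0.76 × 0.59 × 5.15 = 2.309 m³/s
w_3 = (14.0 − 4.4)/2 = 4.8 m; q_3 = 0.76 × 0.38 × 4.8 = 1.386 m³/s
Stations 1, 4 contribute zero (depth or velocity is 0).
Q = Σ qᵢ = 3.696 m³/s

3.70 m³/s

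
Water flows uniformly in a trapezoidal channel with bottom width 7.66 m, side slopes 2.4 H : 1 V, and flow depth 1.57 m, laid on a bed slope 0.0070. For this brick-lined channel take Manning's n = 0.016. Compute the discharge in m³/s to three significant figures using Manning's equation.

102 m³/s

A = (b + z·y)·y = (7.66 + 2.4×1.57)×1.57 = 17.94 m²
P = b + 2y√(1+z²) = 7.66 + 2×1.57×√(1+2.4²) = 15.82 m
R = A/P = 17.94/15.82 = 1.134 m
Q = (1/n)·A·R^(2/3)·S^(1/2) = (1/0.016) × 17.94 × 1.134^(2/3) × 0.0070^(1/2) = 102.0 m³/s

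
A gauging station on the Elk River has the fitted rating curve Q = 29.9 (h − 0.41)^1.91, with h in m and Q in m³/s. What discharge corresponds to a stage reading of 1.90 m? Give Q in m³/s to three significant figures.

64.0 m³/s

Q = 29.9 × (1.90 − 0.41)^1.91 = 29.9 × 1.49^1.91 = 64.04 m³/s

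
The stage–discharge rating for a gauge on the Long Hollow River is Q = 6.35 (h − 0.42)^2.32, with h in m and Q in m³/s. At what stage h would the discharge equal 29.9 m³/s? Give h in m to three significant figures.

h − h₀ = (Q/C)^(1/b) = (29.9/6.35)^(1/2.32) = 1.950 m
h = 0.42 + 1.950 = 2.370 m

2.37 m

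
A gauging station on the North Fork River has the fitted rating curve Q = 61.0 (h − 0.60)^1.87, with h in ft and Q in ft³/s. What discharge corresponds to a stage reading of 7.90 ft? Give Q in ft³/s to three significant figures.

Q = 61.0 × (7.90 − 0.60)^1.87 = 61.0 × 7.3^1.87 = 2510 ft³/s

2510 ft³/s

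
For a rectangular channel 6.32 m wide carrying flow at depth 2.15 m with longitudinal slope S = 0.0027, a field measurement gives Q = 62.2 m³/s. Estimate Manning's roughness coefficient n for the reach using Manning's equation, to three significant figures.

A = b·y = 6.32 × 2.15 = 13.59 m²
P = b + 2y = 6.32 + 2×2.15 = 10.62 m
R = A/P = 13.59/10.62 = 1.279 m
n = (1/Q)·A·R^(2/3)·S^(1/2) = (1/62.2) × 13.59 × 1.179 × 0.05196 = 0.01338

0.0134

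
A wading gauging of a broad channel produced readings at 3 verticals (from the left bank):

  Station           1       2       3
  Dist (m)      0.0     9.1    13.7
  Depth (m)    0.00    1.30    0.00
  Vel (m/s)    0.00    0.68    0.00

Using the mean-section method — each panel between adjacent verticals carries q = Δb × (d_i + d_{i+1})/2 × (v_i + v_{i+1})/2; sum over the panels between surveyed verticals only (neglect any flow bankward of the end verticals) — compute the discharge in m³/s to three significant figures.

Panel 1-2: Δb = 9.1 m, d̄ = (0.00+1.30)/2 = 0.65, v̄ = (0.00+0.68)/2 = 0.34 → q = 9.1×0.65×0.34 = 2.011 m³/s
Panel 2-3: Δb = 4.6 m, d̄ = (1.30+0.00)/2 = 0.65, v̄ = (0.68+0.00)/2 = 0.34 → q = 4.6×0.65×0.34 = 1.017 m³/s
Q = Σ q = 3.028 m³/s

3.03 m³/s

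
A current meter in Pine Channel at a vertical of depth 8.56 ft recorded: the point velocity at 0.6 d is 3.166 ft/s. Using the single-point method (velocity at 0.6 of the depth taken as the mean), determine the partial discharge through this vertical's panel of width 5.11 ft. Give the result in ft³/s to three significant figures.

v̄ = v₀.₆ = 3.166 ft/s
q = v̄ × d × w = 3.166 × 8.56 × 5.11 = 138.5 ft³/s

138 ft³/s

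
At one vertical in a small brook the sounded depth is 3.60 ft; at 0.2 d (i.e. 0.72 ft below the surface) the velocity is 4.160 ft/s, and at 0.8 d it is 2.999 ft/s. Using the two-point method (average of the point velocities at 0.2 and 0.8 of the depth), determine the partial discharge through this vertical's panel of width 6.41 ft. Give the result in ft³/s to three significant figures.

v̄ = (4.160 + 2.999) / 2 = 3.580 ft/s
q = v̄ × d × w = 3.580 × 3.60 × 6.41 = 82.60 ft³/s

82.6 ft³/s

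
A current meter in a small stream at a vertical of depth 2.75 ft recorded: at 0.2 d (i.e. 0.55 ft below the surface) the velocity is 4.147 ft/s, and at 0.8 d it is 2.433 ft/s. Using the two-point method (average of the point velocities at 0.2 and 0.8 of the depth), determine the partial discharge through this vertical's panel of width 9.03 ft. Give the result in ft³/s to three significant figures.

81.7 ft³/s

v̄ = (4.147 + 2.433) / 2 = 3.290 ft/s
q = v̄ × d × w = 3.290 × 2.75 × 9.03 = 81.70 ft³/s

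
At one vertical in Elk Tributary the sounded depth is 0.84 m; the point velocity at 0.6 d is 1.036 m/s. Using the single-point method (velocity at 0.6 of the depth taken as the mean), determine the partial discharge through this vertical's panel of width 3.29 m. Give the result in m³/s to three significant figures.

v̄ = v₀.₆ = 1.036 m/s
q = v̄ × d × w = 1.036 × 0.84 × 3.29 = 2.863 m³/s

2.86 m³/s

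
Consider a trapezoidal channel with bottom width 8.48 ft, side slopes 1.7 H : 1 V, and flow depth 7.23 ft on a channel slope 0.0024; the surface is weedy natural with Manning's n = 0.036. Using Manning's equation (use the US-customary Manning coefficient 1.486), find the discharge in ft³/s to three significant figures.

A = (b + z·y)·y = (8.48 + 1.7×7.23)×7.23 = 150.2 ft²
P = b + 2y√(1+z²) = 8.48 + 2×7.23×√(1+1.7²) = 37.00 ft
R = A/P = 150.2/37.00 = 4.059 ft
Q = (1.486/n)·A·R^(2/3)·S^(1/2) = (1.486/0.036) × 150.2 × 4.059^(2/3) × 0.0024^(1/2) = 772.7 ft³/s

773 ft³/s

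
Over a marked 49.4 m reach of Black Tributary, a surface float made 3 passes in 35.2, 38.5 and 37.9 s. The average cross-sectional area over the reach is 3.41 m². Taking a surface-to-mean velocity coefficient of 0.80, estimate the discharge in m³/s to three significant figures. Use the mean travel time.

t̄ = (35.2 + 38.5 + 37.9) / 3 = 37.2 s
v_surface = L / t̄ = 49.4 / 37.2 = 1.328 m/s
v_mean = 0.80 × 1.328 = 1.062 m/s
Q = A × v_mean = 3.41 × 1.062 = 3.623 m³/s

3.62 m³/s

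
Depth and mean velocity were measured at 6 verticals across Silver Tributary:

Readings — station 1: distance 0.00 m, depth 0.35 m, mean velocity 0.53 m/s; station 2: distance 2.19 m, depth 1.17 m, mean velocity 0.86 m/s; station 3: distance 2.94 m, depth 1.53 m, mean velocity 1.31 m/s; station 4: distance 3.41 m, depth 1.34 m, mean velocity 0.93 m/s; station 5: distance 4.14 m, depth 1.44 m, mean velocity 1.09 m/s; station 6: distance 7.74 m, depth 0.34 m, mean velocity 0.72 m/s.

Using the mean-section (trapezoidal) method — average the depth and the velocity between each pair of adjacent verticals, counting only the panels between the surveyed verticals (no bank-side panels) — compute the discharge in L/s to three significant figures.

Panel 1-2: Δb = 2.19 m, d̄ = (0.35+1.17)/2 = 0.76, v̄ = (0.53+0.86)/2 = 0.695 → q = 2.19×0.76×0.695 = 1.157 m³/s
Panel 2-3: Δb = 0.75 m, d̄ = (1.17+1.53)/2 = 1.35, v̄ = (0.86+1.31)/2 = 1.085 → q = 0.75×1.35×1.085 = 1.099 m³/s
Panel 3-4: Δb = 0.47 m, d̄ = (1.53+1.34)/2 = 1.435, v̄ = (1.31+0.93)/2 = 1.12 → q = 0.47×1.435×1.12 = 0.7554 m³/s
Panel 4-5: Δb = 0.73 m, d̄ = (1.34+1.44)/2 = 1.39, v̄ = (0.93+1.09)/2 = 1.01 → q = 0.73×1.39×1.01 = 1.025 m³/s
Panel 5-6: Δb = 3.6 m, d̄ = (1.44+0.34)/2 = 0.89, v̄ = (1.09+0.72)/2 = 0.905 → q = 3.6×0.89×0.905 = 2.900 m³/s
Q = Σ q = 6.935 m³/s
= 6.935 × 1000 = 6935 L/s

6940 L/s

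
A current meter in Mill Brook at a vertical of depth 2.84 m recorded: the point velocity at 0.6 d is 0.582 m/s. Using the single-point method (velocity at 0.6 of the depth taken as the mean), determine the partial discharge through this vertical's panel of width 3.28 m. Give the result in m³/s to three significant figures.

v̄ = v₀.₆ = 0.582 m/s
q = v̄ × d × w = 0.5820 × 2.84 × 3.28 = 5.421 m³/s

5.42 m³/s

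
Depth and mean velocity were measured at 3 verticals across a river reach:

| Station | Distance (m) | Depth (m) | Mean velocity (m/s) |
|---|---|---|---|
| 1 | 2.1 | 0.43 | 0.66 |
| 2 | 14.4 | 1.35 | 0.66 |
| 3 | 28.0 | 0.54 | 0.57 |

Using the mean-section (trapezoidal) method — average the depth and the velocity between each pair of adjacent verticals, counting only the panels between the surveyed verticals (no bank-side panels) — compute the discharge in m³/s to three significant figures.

15.1 m³/s

Panel 1-2: Δb = 12.3 m, d̄ = (0.43+1.35)/2 = 0.89, v̄ = (0.66+0.66)/2 = 0.66 → q = 12.3×0.89×0.66 = 7.225 m³/s
Panel 2-3: Δb = 13.6 m, d̄ = (1.35+0.54)/2 = 0.945, v̄ = (0.66+0.57)/2 = 0.615 → q = 13.6×0.945×0.615 = 7.904 m³/s
Q = Σ q = 15.13 m³/s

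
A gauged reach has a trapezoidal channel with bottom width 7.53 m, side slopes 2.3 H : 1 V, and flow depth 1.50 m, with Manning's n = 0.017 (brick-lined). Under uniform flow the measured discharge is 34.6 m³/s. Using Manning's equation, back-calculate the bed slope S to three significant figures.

0.00113

A = (b + z·y)·y = (7.53 + 2.3×1.50)×1.50 = 16.47 m²
P = b + 2y√(1+z²) = 7.53 + 2×1.50×√(1+2.3²) = 15.05 m
R = A/P = 16.47/15.05 = 1.094 m
S = (Q·n / (1·A·R^(2/3)))² = (34.6×0.017 / (1×16.47×1.062))² = 0.001131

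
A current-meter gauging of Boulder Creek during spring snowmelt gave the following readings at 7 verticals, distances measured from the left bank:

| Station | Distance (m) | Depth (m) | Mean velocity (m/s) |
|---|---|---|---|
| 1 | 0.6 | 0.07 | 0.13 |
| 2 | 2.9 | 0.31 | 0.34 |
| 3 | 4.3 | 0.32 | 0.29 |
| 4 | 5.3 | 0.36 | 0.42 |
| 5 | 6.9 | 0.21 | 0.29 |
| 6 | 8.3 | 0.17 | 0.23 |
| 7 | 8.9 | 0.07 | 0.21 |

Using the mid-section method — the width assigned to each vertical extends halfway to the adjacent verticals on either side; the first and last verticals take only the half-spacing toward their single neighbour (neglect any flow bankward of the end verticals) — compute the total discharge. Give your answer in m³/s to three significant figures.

0.648 m³/s

w_1 = (2.9 − 0.6)/2 = 1.15 m; q_1 = 0.13 × 0.07 × 1.15 = 0.01047 m³/s
w_2 = (4.3 − 0.6)/2 = 1.85 m; q_2 = 0.34 × 0.31 × 1.85 = 0.1950 m³/s
w_3 = (5.3 − 2.9)/2 = 1.2 m; q_3 = 0.29 × 0.32 × 1.2 = 0.1114 m³/s
w_4 = (6.9 − 4.3)/2 = 1.3 m; q_4 = 0.42 × 0.36 × 1.3 = 0.1966 m³/s
w_5 = (8.3 − 5.3)/2 = 1.5 m; q_5 = 0.29 × 0.21 × 1.5 = 0.09135 m³/s
w_6 = (8.9 − 6.9)/2 = 1 m; q_6 = 0.23 × 0.17 × 1 = 0.03910 m³/s
w_7 = (8.9 − 8.3)/2 = 0.3 m; q_7 = 0.21 × 0.07 × 0.3 = 0.004410 m³/s
Q = Σ qᵢ = 0.6482 m³/s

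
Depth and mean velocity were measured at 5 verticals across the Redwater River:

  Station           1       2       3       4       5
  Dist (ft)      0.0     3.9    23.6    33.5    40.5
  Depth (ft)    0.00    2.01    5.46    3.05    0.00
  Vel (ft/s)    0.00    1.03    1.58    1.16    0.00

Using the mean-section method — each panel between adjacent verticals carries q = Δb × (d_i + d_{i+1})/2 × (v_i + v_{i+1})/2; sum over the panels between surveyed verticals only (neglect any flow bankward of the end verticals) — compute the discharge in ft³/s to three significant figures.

Panel 1-2: Δb = 3.9 ft, d̄ = (0.00+2.01)/2 = 1.005, v̄ = (0.00+1.03)/2 = 0.515 → q = 3.9×1.005×0.515 = 2.019 ft³/s
Panel 2-3: Δb = 19.7 ft, d̄ = (2.01+5.46)/2 = 3.735, v̄ = (1.03+1.58)/2 = 1.305 → q = 19.7×3.735×1.305 = 96.02 ft³/s
Panel 3-4: Δb = 9.9 ft, d̄ = (5.46+3.05)/2 = 4.255, v̄ = (1.58+1.16)/2 = 1.37 → q = 9.9×4.255×1.37 = 57.71 ft³/s
Panel 4-5: Δb = 7 ft, d̄ = (3.05+0.00)/2 = 1.525, v̄ = (1.16+0.00)/2 = 0.58 → q = 7×1.525×0.58 = 6.192 ft³/s
Q = Σ q = 161.9 ft³/s

162 ft³/s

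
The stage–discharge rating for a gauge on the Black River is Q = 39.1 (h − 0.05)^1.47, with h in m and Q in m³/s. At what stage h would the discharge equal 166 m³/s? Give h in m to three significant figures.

2.72 m

h − h₀ = (Q/C)^(1/b) = (166/39.1)^(1/1.47) = 2.674 m
h = 0.05 + 2.674 = 2.724 m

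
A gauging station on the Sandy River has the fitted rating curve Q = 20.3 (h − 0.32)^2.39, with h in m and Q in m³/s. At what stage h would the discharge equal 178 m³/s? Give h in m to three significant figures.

h − h₀ = (Q/C)^(1/b) = (178/20.3)^(1/2.39) = 2.480 m
h = 0.32 + 2.480 = 2.800 m

2.80 m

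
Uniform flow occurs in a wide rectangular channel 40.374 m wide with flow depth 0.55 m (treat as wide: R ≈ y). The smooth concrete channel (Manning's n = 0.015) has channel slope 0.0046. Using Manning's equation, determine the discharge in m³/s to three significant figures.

67.4 m³/s

A = b·y = 40.374 × 0.55 = 22.21 m²
Wide channel: R ≈ y = 0.55 m
Q = (1/n)·A·R^(2/3)·S^(1/2) = (1/0.015) × 22.21 × 0.5500^(2/3) × 0.0046^(1/2) = 67.40 m³/s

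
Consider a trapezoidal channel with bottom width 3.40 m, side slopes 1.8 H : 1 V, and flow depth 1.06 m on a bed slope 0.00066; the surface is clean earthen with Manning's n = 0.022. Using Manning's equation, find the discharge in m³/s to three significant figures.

A = (b + z·y)·y = (3.40 + 1.8×1.06)×1.06 = 5.626 m²
P = b + 2y√(1+z²) = 3.40 + 2×1.06×√(1+1.8²) = 7.765 m
R = A/P = 5.626/7.765 = 0.7246 m
Q = (1/n)·A·R^(2/3)·S^(1/2) = (1/0.022) × 5.626 × 0.7246^(2/3) × 0.00066^(1/2) = 5.300 m³/s

5.30 m³/s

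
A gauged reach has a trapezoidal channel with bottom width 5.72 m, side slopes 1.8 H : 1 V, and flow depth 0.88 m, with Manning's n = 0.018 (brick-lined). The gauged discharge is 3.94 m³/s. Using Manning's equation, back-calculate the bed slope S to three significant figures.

A = (b + z·y)·y = (5.72 + 1.8×0.88)×0.88 = 6.428 m²
P = b + 2y√(1+z²) = 5.72 + 2×0.88×√(1+1.8²) = 9.344 m
R = A/P = 6.428/9.344 = 0.6879 m
S = (Q·n / (1·A·R^(2/3)))² = (3.94×0.018 / (1×6.428×0.7792))² = 0.0002005

0.000200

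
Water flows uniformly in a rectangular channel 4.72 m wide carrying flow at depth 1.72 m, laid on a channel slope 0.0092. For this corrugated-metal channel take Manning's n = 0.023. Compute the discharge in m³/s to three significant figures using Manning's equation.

33.7 m³/s

A = b·y = 4.72 × 1.72 = 8.118 m²
P = b + 2y = 4.72 + 2×1.72 = 8.160 m
R = A/P = 8.118/8.160 = 0.9949 m
Q = (1/n)·A·R^(2/3)·S^(1/2) = (1/0.023) × 8.118 × 0.9949^(2/3) × 0.0092^(1/2) = 33.74 m³/s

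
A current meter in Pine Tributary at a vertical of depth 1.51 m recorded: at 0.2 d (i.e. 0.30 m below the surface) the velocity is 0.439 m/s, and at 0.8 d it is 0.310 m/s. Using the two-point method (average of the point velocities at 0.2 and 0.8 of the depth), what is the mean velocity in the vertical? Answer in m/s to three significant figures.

0.375 m/s

v̄ = (0.439 + 0.310) / 2 = 0.3745 m/s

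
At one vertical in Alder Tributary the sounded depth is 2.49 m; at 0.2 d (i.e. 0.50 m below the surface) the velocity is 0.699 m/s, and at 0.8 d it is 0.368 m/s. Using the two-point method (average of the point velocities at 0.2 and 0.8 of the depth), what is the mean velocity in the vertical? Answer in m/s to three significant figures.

v̄ = (0.699 + 0.368) / 2 = 0.5335 m/s

0.534 m/s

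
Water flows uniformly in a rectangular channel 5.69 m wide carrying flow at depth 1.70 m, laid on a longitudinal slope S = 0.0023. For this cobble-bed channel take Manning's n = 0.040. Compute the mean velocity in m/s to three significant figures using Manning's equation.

1.25 m/s

A = b·y = 5.69 × 1.70 = 9.673 m²
P = b + 2y = 5.69 + 2×1.70 = 9.090 m
R = A/P = 9.673/9.090 = 1.064 m
Q = (1/n)·A·R^(2/3)·S^(1/2) = (1/0.040) × 9.673 × 1.064^(2/3) × 0.0023^(1/2) = 12.09 m³/s
V = Q/A = 12.09/9.673 = 1.250 m/s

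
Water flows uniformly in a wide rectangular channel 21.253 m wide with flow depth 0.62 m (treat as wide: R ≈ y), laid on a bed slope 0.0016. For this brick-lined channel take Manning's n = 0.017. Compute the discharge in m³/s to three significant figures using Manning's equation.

22.5 m³/s

A = b·y = 21.253 × 0.62 = 13.18 m²
Wide channel: R ≈ y = 0.62 m
Q = (1/n)·A·R^(2/3)·S^(1/2) = (1/0.017) × 13.18 × 0.6200^(2/3) × 0.0016^(1/2) = 22.54 m³/s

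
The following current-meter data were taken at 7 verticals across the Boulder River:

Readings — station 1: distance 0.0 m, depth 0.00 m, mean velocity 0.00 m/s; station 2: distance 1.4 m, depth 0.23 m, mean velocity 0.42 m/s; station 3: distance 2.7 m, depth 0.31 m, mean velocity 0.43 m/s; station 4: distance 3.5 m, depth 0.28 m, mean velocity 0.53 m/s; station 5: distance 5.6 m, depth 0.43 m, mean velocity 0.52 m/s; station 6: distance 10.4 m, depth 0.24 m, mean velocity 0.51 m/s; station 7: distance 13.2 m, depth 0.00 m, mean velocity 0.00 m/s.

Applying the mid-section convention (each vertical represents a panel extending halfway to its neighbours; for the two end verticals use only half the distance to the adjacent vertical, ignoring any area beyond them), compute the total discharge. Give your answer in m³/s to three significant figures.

w_2 = (2.7 − 0.0)/2 = 1.35 m; q_2 = 0.42 × 0.23 × 1.35 = 0.1304 m³/s
w_3 = (3.5 − 1.4)/2 = 1.05 m; q_3 = 0.43 × 0.31 × 1.05 = 0.1400 m³/s
w_4 = (5.6 − 2.7)/2 = 1.45 m; q_4 = 0.53 × 0.28 × 1.45 = 0.2152 m³/s
w_5 = (10.4 − 3.5)/2 = 3.45 m; q_5 = 0.52 × 0.43 × 3.45 = 0.7714 m³/s
w_6 = (13.2 − 5.6)/2 = 3.8 m; q_6 = 0.51 × 0.24 × 3.8 = 0.4651 m³/s
Stations 1, 7 contribute zero (depth or velocity is 0).
Q = Σ qᵢ = 1.722 m³/s

1.72 m³/s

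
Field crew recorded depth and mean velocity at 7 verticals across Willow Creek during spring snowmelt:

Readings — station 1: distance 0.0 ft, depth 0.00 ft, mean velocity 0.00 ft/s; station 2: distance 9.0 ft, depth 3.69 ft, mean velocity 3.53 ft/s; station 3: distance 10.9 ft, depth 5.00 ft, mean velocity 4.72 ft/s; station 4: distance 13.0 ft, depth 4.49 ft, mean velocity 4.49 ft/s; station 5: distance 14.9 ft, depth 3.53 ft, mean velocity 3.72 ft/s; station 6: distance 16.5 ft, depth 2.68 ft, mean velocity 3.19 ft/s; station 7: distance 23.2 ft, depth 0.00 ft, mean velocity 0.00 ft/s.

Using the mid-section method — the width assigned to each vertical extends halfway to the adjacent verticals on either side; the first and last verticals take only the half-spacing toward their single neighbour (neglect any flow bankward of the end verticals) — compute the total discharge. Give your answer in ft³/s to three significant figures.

217 ft³/s

w_2 = (10.9 − 0.0)/2 = 5.45 ft; q_2 = 3.53 × 3.69 × 5.45 = 70.99 ft³/s
w_3 = (13.0 − 9.0)/2 = 2 ft; q_3 = 4.72 × 5.00 × 2 = 47.20 ft³/s
w_4 = (14.9 − 10.9)/2 = 2 ft; q_4 = 4.49 × 4.49 × 2 = 40.32 ft³/s
w_5 = (16.5 − 13.0)/2 = 1.75 ft; q_5 = 3.72 × 3.53 × 1.75 = 22.98 ft³/s
w_6 = (23.2 − 14.9)/2 = 4.15 ft; q_6 = 3.19 × 2.68 × 4.15 = 35.48 ft³/s
Stations 1, 7 contribute zero (depth or velocity is 0).
Q = Σ qᵢ = 217.0 ft³/s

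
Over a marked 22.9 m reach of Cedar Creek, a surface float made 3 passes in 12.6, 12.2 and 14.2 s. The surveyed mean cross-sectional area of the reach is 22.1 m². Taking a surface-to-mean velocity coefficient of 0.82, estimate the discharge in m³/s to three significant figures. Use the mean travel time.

31.9 m³/s

t̄ = (12.6 + 12.2 + 14.2) / 3 = 13 s
v_surface = L / t̄ = 22.9 / 13 = 1.762 m/s
v_mean = 0.82 × 1.762 = 1.444 m/s
Q = A × v_mean = 22.1 × 1.444 = 31.92 m³/s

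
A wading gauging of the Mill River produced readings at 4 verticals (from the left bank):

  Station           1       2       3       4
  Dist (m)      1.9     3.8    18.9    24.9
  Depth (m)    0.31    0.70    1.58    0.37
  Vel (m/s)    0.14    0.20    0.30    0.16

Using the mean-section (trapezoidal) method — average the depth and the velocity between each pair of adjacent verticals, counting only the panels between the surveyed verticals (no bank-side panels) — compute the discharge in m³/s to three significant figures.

Panel 1-2: Δb = 1.9 m, d̄ = (0.31+0.70)/2 = 0.505, v̄ = (0.14+0.20)/2 = 0.17 → q = 1.9×0.505×0.17 = 0.1631 m³/s
Panel 2-3: Δb = 15.1 m, d̄ = (0.70+1.58)/2 = 1.14, v̄ = (0.20+0.30)/2 = 0.25 → q = 15.1×1.14×0.25 = 4.304 m³/s
Panel 3-4: Δb = 6 m, d̄ = (1.58+0.37)/2 = 0.975, v̄ = (0.30+0.16)/2 = 0.23 → q = 6×0.975×0.23 = 1.346 m³/s
Q = Σ q = 5.812 m³/s

5.81 m³/s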